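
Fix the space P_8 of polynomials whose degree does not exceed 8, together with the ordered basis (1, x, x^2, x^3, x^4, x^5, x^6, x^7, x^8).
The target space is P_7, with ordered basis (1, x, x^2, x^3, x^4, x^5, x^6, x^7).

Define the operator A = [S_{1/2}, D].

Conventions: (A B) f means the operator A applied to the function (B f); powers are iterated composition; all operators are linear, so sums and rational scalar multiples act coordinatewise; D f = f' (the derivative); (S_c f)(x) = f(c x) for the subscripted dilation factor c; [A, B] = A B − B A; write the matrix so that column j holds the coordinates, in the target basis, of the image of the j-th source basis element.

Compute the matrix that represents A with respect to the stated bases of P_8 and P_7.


the matrix is [[0, 1/2, 0, 0, 0, 0, 0, 0, 0]; [0, 0, 1/2, 0, 0, 0, 0, 0, 0]; [0, 0, 0, 3/8, 0, 0, 0, 0, 0]; [0, 0, 0, 0, 1/4, 0, 0, 0, 0]; [0, 0, 0, 0, 0, 5/32, 0, 0, 0]; [0, 0, 0, 0, 0, 0, 3/32, 0, 0]; [0, 0, 0, 0, 0, 0, 0, 7/128, 0]; [0, 0, 0, 0, 0, 0, 0, 0, 1/32]] (rows listed top to bottom)

image of 1: 0
image of x: 1/2
image of x^2: (1/2)x
image of x^3: (3/8)x^2
image of x^4: (1/4)x^3
image of x^5: (5/32)x^4
image of x^6: (3/32)x^5
image of x^7: (7/128)x^6
image of x^8: (1/32)x^7
each image's coordinates form column j of the matrix


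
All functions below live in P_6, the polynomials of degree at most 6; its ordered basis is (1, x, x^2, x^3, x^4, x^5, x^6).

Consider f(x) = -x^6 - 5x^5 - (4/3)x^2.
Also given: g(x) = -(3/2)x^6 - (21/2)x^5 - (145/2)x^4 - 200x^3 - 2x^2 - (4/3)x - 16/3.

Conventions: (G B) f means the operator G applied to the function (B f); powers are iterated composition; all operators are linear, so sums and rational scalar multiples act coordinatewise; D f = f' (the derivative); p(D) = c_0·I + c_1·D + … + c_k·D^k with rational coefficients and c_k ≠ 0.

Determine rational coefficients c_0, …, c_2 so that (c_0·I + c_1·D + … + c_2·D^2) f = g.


p(D) = (3/2)·I + (1/2)·D + 2·D^2, i.e. c_0 = 3/2, c_1 = 1/2, c_2 = 2

D^0 f = -x^6 - 5x^5 - (4/3)x^2
D^1 f = -6x^5 - 25x^4 - (8/3)x
D^2 f = -30x^4 - 100x^3 - 8/3
matching coefficients of g against c_0 f + c_1 Df + … from the top degree down determines the c_i
solution: c_0 = 3/2, c_1 = 1/2, c_2 = 2


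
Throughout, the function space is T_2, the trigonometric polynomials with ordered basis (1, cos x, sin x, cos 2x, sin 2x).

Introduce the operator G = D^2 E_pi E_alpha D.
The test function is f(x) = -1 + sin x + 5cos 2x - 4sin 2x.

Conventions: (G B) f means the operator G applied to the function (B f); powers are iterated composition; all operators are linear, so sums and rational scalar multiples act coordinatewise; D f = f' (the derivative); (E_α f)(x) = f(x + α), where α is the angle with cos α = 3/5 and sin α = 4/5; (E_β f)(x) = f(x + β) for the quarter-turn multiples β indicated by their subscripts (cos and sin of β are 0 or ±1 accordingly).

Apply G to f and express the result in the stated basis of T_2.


the result is g(x) = (3/5)cos x - (4/5)sin x + (736/25)cos 2x - (1048/25)sin 2x

D f = cos x - 8cos 2x - 10sin 2x
E_alpha D f = (3/5)cos x - (4/5)sin x - (184/25)cos 2x + (262/25)sin 2x
E_pi (E_alpha D) f = -(3/5)cos x + (4/5)sin x - (184/25)cos 2x + (262/25)sin 2x
D E_pi (E_alpha D) f = (4/5)cos x + (3/5)sin x + (524/25)cos 2x + (368/25)sin 2x
D D E_pi (E_alpha D) f = (3/5)cos x - (4/5)sin x + (736/25)cos 2x - (1048/25)sin 2x


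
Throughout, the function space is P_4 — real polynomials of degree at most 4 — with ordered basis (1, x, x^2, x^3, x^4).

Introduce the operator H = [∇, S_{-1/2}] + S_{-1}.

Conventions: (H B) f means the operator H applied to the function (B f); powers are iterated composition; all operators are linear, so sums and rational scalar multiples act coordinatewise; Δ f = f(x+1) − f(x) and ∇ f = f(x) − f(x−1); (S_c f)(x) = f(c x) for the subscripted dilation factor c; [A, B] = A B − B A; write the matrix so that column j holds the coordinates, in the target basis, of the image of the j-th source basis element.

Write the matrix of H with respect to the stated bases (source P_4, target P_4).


the matrix is [[1, -3/2, 3/4, -9/8, 15/16]; [0, -1, 3/2, -9/8, 9/4]; [0, 0, 1, -9/8, 9/8]; [0, 0, 0, -1, 3/4]; [0, 0, 0, 0, 1]] (rows listed top to bottom)

image of 1: 1
image of x: -x - 3/2
image of x^2: x^2 + (3/2)x + 3/4
image of x^3: -x^3 - (9/8)x^2 - (9/8)x - 9/8
image of x^4: x^4 + (3/4)x^3 + (9/8)x^2 + (9/4)x + 15/16
each image's coordinates form column j of the matrix


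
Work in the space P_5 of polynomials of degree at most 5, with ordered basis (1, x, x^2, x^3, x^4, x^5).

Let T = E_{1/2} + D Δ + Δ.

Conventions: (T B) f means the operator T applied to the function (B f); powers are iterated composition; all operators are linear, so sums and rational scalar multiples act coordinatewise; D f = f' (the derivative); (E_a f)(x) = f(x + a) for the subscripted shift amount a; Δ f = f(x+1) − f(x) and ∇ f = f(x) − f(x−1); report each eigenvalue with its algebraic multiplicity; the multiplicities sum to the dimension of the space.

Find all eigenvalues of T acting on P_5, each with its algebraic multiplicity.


λ = 1 (multiplicity 6)

image of 1: 1
image of x: x + 3/2
image of x^2: x^2 + 3x + 13/4
image of x^3: x^3 + (9/2)x^2 + (39/4)x + 33/8
image of x^4: x^4 + 6x^3 + (39/2)x^2 + (33/2)x + 81/16
image of x^5: x^5 + (15/2)x^4 + (65/2)x^3 + (165/4)x^2 + (405/16)x + 193/32
the matrix is upper triangular; its diagonal is (1, 1, 1, 1, 1, 1)
for a triangular matrix the eigenvalues are the diagonal entries, with algebraic multiplicity their repetition count


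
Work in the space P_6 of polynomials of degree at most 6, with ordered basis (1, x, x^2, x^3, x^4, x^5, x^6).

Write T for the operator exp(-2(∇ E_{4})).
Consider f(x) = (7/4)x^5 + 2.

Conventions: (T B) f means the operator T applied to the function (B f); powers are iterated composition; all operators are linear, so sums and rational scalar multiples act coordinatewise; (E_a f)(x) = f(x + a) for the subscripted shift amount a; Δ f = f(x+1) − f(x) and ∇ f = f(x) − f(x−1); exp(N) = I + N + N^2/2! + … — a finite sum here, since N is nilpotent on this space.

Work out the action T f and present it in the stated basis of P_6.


the image equals g(x) = (7/4)x^5 - (35/2)x^4 - 175x^3 + 35x^2 + (8925/2)x + 15915/2

order-1 term: -(35/2)x^4 - 245x^3 - 1295x^2 - (6125/2)x - 5467/2
order-2 term: 70x^3 + 1470x^2 + 10325x + 24255
order-3 term: -140x^2 - 2940x - 15470
order-4 term: 140x + 1960
order-5 term: -56
the series for exp(-2(∇ E_{4})) f terminates at order 5
exp(-2(∇ E_{4})) f = (7/4)x^5 - (35/2)x^4 - 175x^3 + 35x^2 + (8925/2)x + 15915/2


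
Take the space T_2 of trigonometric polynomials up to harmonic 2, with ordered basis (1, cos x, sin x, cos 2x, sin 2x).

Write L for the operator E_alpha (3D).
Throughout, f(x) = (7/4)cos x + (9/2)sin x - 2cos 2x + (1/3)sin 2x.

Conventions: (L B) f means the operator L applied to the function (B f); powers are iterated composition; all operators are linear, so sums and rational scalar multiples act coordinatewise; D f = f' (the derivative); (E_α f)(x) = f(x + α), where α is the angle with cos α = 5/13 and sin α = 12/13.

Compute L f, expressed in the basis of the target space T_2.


the result is g(x) = (9/26)cos x - (753/52)sin x + (1202/169)cos 2x - (1668/169)sin 2x

D f = (9/2)cos x - (7/4)sin x + (2/3)cos 2x + 4sin 2x
(3D) f = (27/2)cos x - (21/4)sin x + 2cos 2x + 12sin 2x
E_alpha (3D) f = (9/26)cos x - (753/52)sin x + (1202/169)cos 2x - (1668/169)sin 2x


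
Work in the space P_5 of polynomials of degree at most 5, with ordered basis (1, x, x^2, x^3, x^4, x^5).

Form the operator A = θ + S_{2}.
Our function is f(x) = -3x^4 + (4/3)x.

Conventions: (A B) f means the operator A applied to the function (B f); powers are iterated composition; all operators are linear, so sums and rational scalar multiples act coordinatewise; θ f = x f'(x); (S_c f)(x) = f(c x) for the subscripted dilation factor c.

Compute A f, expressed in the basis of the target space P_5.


g(x) = -60x^4 + 4x

θ f = -12x^4 + (4/3)x
S_{2} f = -48x^4 + (8/3)x
(θ + S_{2}) f = -60x^4 + 4x


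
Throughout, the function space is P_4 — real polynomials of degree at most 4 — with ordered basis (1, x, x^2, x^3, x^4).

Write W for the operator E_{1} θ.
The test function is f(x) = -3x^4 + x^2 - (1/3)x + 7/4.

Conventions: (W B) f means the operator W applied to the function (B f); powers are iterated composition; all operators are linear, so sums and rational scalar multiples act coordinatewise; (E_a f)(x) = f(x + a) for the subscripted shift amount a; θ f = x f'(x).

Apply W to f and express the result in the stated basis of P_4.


g(x) = -12x^4 - 48x^3 - 70x^2 - (133/3)x - 31/3

θ f = -12x^4 + 2x^2 - (1/3)x
E_{1} θ f = -12x^4 - 48x^3 - 70x^2 - (133/3)x - 31/3


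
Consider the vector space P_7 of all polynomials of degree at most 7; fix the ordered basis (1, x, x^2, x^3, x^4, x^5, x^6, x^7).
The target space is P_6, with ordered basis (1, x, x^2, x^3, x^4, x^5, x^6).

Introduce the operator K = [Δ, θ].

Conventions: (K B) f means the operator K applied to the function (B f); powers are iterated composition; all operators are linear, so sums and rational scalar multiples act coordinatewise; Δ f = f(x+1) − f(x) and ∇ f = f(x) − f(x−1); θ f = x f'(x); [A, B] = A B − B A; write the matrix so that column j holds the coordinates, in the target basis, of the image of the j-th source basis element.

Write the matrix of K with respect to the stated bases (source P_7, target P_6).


image of 1: 0
image of x: 1
image of x^2: 2x + 2
image of x^3: 3x^2 + 6x + 3
image of x^4: 4x^3 + 12x^2 + 12x + 4
image of x^5: 5x^4 + 20x^3 + 30x^2 + 20x + 5
image of x^6: 6x^5 + 30x^4 + 60x^3 + 60x^2 + 30x + 6
image of x^7: 7x^6 + 42x^5 + 105x^4 + 140x^3 + 105x^2 + 42x + 7
each image's coordinates form column j of the matrix

the matrix is [[0, 1, 2, 3, 4, 5, 6, 7]; [0, 0, 2, 6, 12, 20, 30, 42]; [0, 0, 0, 3, 12, 30, 60, 105]; [0, 0, 0, 0, 4, 20, 60, 140]; [0, 0, 0, 0, 0, 5, 30, 105]; [0, 0, 0, 0, 0, 0, 6, 42]; [0, 0, 0, 0, 0, 0, 0, 7]] (rows listed top to bottom)


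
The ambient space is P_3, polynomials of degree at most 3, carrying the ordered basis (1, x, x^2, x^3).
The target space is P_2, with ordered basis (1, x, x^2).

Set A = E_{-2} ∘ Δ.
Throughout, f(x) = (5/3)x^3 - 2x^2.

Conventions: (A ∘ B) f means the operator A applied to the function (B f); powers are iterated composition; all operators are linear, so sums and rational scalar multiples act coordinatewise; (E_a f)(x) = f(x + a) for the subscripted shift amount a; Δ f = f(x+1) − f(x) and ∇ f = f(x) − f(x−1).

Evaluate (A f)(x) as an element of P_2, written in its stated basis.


Δ f = 5x^2 + x - 1/3
E_{-2} Δ f = 5x^2 - 19x + 53/3

the image equals g(x) = 5x^2 - 19x + 53/3


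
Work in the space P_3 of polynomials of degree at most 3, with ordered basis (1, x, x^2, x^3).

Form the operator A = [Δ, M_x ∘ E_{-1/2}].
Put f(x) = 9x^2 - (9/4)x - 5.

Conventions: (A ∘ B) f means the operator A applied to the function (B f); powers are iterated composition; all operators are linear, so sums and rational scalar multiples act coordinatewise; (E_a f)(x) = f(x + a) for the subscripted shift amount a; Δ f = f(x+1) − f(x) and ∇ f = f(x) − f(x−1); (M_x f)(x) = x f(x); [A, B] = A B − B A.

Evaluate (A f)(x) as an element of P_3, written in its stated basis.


E_{-1/2} f = 9x^2 - (45/4)x - 13/8
M_x E_{-1/2} f = 9x^3 - (45/4)x^2 - (13/8)x
Δ (M_x ∘ E_{-1/2}) f = 27x^2 + (9/2)x - 31/8
Δ f = 18x + 27/4
E_{-1/2} Δ f = 18x - 9/4
M_x E_{-1/2} Δ f = 18x^2 - (9/4)x
[Δ, M_x ∘ E_{-1/2}] f = 9x^2 + (27/4)x - 31/8

the image equals g(x) = 9x^2 + (27/4)x - 31/8


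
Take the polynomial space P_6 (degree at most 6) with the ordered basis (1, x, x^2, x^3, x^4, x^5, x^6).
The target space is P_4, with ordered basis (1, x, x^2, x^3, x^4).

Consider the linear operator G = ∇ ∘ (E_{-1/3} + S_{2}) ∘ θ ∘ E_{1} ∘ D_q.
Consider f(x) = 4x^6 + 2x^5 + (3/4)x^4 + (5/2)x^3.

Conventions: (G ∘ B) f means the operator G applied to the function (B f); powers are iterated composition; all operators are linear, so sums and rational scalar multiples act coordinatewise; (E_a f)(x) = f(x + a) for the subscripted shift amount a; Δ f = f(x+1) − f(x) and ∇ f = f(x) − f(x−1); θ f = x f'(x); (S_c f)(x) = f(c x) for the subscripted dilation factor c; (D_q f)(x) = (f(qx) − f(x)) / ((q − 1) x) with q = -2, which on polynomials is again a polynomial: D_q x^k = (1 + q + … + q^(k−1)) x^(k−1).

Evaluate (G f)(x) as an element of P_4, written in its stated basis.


g(x) = -69300x^4 + 33144x^3 - (146655/4)x^2 + (308869/36)x - 57823/54

D_q f = -84x^5 + 22x^4 - (15/4)x^3 + (15/2)x^2
E_{1} D_q f = -84x^5 - 398x^4 - (3023/4)x^3 - (2847/4)x^2 - (1313/4)x - 233/4
θ E_{1} D_q f = -420x^5 - 1592x^4 - (9069/4)x^3 - (2847/2)x^2 - (1313/4)x
E_{-1/3} (θ ∘ E_{1} ∘ D_q) f = -420x^5 - 892x^4 - (2445/4)x^3 - (2233/36)x^2 + (2023/27)x + 467/27
S_{2} (θ ∘ E_{1} ∘ D_q) f = -13440x^5 - 25472x^4 - 18138x^3 - 5694x^2 - (1313/2)x
(E_{-1/3} + S_{2}) (θ ∘ E_{1} ∘ D_q) f = -13860x^5 - 26364x^4 - (74997/4)x^3 - (207217/36)x^2 - (31405/54)x + 467/27
∇ (E_{-1/3} + S_{2}) (θ ∘ E_{1} ∘ D_q) f = -69300x^4 + 33144x^3 - (146655/4)x^2 + (308869/36)x - 57823/54


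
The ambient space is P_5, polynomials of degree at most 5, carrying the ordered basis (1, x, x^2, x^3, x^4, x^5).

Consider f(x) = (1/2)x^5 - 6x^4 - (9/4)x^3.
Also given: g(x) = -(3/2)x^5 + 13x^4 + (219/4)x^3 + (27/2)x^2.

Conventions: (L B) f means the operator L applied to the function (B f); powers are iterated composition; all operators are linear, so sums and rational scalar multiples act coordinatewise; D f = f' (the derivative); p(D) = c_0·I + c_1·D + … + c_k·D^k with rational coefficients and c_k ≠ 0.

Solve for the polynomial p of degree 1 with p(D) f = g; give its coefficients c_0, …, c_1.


D^0 f = (1/2)x^5 - 6x^4 - (9/4)x^3
D^1 f = (5/2)x^4 - 24x^3 - (27/4)x^2
matching coefficients of g against c_0 f + c_1 Df + … from the top degree down determines the c_i
solution: c_0 = -3, c_1 = -2

p(D) = -3·I − 2·D, i.e. c_0 = -3, c_1 = -2


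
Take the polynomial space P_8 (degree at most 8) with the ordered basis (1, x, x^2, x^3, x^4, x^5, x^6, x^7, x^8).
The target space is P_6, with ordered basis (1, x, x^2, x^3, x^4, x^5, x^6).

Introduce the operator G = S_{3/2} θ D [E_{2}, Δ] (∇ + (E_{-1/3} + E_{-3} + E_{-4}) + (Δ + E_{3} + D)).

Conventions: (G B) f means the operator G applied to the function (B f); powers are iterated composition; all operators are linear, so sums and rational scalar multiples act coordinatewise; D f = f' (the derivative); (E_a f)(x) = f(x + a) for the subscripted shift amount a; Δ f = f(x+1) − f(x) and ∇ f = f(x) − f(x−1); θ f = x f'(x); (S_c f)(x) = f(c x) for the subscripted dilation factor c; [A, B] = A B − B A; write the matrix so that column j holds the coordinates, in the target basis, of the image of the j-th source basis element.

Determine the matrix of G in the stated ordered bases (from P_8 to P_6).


image of 1: 0
image of x: 0
image of x^2: 0
image of x^3: 0
image of x^4: 0
image of x^5: 0
image of x^6: 0
image of x^7: 0
image of x^8: 0
each image's coordinates form column j of the matrix

the matrix is [[0, 0, 0, 0, 0, 0, 0, 0, 0]; [0, 0, 0, 0, 0, 0, 0, 0, 0]; [0, 0, 0, 0, 0, 0, 0, 0, 0]; [0, 0, 0, 0, 0, 0, 0, 0, 0]; [0, 0, 0, 0, 0, 0, 0, 0, 0]; [0, 0, 0, 0, 0, 0, 0, 0, 0]; [0, 0, 0, 0, 0, 0, 0, 0, 0]] (rows listed top to bottom)


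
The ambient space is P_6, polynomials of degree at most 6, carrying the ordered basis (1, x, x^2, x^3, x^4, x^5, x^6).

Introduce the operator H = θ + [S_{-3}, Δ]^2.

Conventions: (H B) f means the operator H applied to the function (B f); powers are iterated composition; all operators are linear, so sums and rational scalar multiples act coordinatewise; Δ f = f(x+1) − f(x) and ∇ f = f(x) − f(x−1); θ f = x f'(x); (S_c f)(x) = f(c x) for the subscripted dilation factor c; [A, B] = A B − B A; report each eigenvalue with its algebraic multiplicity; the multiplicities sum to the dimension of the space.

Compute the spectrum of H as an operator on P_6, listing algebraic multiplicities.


λ = 0 (multiplicity 1), λ = 1 (multiplicity 1), λ = 2 (multiplicity 1), λ = 3 (multiplicity 1), λ = 4 (multiplicity 1), λ = 5 (multiplicity 1), λ = 6 (multiplicity 1)

image of 1: 0
image of x: x
image of x^2: 2x^2 - 96
image of x^3: 3x^3 - 2592x - 576
image of x^4: 4x^4 - 46656x^2 - 20736x - 9984
image of x^5: 5x^5 - 699840x^3 - 466560x^2 - 449280x - 84480
image of x^6: 6x^6 - 9447840x^4 - 8398080x^3 - 12130560x^2 - 4561920x - 999936
the matrix is upper triangular; its diagonal is (0, 1, 2, 3, 4, 5, 6)
for a triangular matrix the eigenvalues are the diagonal entries, with algebraic multiplicity their repetition count


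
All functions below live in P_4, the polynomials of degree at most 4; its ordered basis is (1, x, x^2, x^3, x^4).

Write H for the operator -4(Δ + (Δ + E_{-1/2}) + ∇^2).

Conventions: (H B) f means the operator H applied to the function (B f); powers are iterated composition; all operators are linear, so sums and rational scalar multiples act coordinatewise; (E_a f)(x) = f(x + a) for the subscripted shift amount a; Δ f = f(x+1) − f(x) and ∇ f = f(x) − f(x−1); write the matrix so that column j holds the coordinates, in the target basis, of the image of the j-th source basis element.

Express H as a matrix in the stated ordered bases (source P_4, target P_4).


the matrix is [[-4, -6, -17, 33/2, -257/4]; [0, -4, -12, -51, 66]; [0, 0, -4, -18, -102]; [0, 0, 0, -4, -24]; [0, 0, 0, 0, -4]] (rows listed top to bottom)

image of 1: -4
image of x: -4x - 6
image of x^2: -4x^2 - 12x - 17
image of x^3: -4x^3 - 18x^2 - 51x + 33/2
image of x^4: -4x^4 - 24x^3 - 102x^2 + 66x - 257/4
each image's coordinates form column j of the matrix


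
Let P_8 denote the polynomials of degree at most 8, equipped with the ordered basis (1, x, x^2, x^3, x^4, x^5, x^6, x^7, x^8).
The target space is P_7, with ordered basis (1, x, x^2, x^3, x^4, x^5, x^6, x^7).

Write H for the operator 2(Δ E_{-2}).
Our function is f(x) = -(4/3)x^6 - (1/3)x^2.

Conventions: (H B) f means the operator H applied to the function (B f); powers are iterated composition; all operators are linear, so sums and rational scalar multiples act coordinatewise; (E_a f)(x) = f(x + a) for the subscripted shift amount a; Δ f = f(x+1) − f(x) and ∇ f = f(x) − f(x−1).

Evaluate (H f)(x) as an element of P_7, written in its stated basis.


E_{-2} f = -(4/3)x^6 + 16x^5 - 80x^4 + (640/3)x^3 - (961/3)x^2 + (772/3)x - 260/3
Δ E_{-2} f = -8x^5 + 60x^4 - (560/3)x^3 + 300x^2 - (746/3)x + 85
(2(Δ E_{-2})) f = -16x^5 + 120x^4 - (1120/3)x^3 + 600x^2 - (1492/3)x + 170

the image equals g(x) = -16x^5 + 120x^4 - (1120/3)x^3 + 600x^2 - (1492/3)x + 170


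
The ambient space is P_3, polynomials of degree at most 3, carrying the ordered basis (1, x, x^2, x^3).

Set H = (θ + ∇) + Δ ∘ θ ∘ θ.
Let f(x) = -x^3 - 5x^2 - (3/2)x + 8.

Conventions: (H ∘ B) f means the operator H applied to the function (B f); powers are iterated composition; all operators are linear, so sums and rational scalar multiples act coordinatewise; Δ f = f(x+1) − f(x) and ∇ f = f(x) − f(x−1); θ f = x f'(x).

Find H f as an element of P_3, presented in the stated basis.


θ f = -3x^3 - 10x^2 - (3/2)x
∇ f = -3x^2 - 7x + 5/2
(θ + ∇) f = -3x^3 - 13x^2 - (17/2)x + 5/2
θ f = -3x^3 - 10x^2 - (3/2)x
θ θ f = -9x^3 - 20x^2 - (3/2)x
Δ θ θ f = -27x^2 - 67x - 61/2
((θ + ∇) + Δ ∘ θ ∘ θ) f = -3x^3 - 40x^2 - (151/2)x - 28

g(x) = -3x^3 - 40x^2 - (151/2)x - 28


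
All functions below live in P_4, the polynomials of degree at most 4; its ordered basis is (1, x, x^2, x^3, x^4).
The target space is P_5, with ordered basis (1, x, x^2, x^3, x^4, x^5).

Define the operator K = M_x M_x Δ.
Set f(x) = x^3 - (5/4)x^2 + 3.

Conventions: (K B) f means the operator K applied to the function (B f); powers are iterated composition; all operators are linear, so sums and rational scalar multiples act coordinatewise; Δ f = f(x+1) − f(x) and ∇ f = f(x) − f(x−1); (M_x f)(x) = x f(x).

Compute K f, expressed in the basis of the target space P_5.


Δ f = 3x^2 + (1/2)x - 1/4
M_x Δ f = 3x^3 + (1/2)x^2 - (1/4)x
M_x M_x Δ f = 3x^4 + (1/2)x^3 - (1/4)x^2

the image equals g(x) = 3x^4 + (1/2)x^3 - (1/4)x^2


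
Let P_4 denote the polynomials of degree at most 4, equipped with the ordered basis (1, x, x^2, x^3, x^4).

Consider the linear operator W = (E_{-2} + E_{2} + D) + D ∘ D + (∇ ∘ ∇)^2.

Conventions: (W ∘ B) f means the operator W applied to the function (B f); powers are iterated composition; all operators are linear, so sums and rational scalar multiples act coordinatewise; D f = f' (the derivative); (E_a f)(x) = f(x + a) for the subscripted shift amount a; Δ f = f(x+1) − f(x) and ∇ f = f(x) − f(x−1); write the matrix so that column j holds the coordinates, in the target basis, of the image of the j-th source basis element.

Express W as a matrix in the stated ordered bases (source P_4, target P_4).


image of 1: 2
image of x: 2x + 1
image of x^2: 2x^2 + 2x + 10
image of x^3: 2x^3 + 3x^2 + 30x
image of x^4: 2x^4 + 4x^3 + 60x^2 + 56
each image's coordinates form column j of the matrix

the matrix is [[2, 1, 10, 0, 56]; [0, 2, 2, 30, 0]; [0, 0, 2, 3, 60]; [0, 0, 0, 2, 4]; [0, 0, 0, 0, 2]] (rows listed top to bottom)


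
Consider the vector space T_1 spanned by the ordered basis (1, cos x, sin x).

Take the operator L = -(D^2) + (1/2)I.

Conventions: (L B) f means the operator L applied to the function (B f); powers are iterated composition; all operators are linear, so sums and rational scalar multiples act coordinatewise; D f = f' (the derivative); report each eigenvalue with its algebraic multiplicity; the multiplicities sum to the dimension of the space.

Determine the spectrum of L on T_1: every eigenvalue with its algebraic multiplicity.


image of 1: 1/2
image of cos x: (3/2)cos x
image of sin x: (3/2)sin x
the matrix is diagonal; its diagonal is (1/2, 3/2, 3/2)
for a triangular matrix the eigenvalues are the diagonal entries, with algebraic multiplicity their repetition count

λ = 1/2 (multiplicity 1), λ = 3/2 (multiplicity 2)


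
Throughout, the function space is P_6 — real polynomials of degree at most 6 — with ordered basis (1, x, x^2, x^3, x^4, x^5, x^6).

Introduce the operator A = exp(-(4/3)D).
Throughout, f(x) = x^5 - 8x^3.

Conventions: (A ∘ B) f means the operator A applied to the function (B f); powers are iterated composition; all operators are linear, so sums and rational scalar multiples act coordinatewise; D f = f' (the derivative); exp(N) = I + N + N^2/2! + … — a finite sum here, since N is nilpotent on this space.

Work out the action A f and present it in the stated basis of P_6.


order-1 term: -(20/3)x^4 + 32x^2
order-2 term: (160/9)x^3 - (128/3)x
order-3 term: -(640/27)x^2 + 512/27
order-4 term: (1280/81)x
order-5 term: -1024/243
the series for exp(-(4/3)D) f terminates at order 5
exp(-(4/3)D) f = x^5 - (20/3)x^4 + (88/9)x^3 + (224/27)x^2 - (2176/81)x + 3584/243

the result is g(x) = x^5 - (20/3)x^4 + (88/9)x^3 + (224/27)x^2 - (2176/81)x + 3584/243


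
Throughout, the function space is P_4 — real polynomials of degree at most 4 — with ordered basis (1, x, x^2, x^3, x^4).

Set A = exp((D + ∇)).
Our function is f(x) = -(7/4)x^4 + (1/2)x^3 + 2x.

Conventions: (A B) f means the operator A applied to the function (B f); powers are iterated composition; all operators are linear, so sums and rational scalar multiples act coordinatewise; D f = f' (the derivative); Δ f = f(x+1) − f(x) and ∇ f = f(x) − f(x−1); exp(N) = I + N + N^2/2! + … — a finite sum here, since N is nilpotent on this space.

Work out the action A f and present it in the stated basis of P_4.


order-1 term: -14x^3 + (27/2)x^2 - (17/2)x + 25/4
order-2 term: -42x^2 + 48x - 89/4
order-3 term: -56x + 46
order-4 term: -28
the series for exp((D + ∇)) f terminates at order 4
exp((D + ∇)) f = -(7/4)x^4 - (27/2)x^3 - (57/2)x^2 - (29/2)x + 2

g(x) = -(7/4)x^4 - (27/2)x^3 - (57/2)x^2 - (29/2)x + 2


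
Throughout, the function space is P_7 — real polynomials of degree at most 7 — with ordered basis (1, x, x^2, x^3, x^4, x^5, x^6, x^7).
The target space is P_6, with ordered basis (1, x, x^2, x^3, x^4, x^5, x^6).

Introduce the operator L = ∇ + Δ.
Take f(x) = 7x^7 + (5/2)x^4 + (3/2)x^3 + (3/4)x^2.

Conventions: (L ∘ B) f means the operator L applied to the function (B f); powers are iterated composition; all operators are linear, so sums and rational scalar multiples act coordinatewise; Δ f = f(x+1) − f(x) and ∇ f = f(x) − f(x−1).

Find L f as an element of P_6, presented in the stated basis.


∇ f = 49x^6 - 147x^5 + 245x^4 - 235x^3 + (273/2)x^2 - 42x + 21/4
Δ f = 49x^6 + 147x^5 + 245x^4 + 255x^3 + (333/2)x^2 + 65x + 47/4
(∇ + Δ) f = 98x^6 + 490x^4 + 20x^3 + 303x^2 + 23x + 17

the result is g(x) = 98x^6 + 490x^4 + 20x^3 + 303x^2 + 23x + 17


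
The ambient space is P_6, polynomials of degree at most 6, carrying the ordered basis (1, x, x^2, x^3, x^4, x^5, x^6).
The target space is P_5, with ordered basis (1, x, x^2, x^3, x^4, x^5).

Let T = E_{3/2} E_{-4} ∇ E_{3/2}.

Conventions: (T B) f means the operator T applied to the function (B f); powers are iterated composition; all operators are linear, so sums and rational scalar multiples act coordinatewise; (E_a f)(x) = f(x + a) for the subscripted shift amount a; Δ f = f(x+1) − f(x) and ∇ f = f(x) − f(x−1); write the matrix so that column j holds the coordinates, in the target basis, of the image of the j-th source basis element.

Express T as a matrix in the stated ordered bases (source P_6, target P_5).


the matrix is [[0, 1, -3, 7, -15, 31, -63]; [0, 0, 2, -9, 28, -75, 186]; [0, 0, 0, 3, -18, 70, -225]; [0, 0, 0, 0, 4, -30, 140]; [0, 0, 0, 0, 0, 5, -45]; [0, 0, 0, 0, 0, 0, 6]] (rows listed top to bottom)

image of 1: 0
image of x: 1
image of x^2: 2x - 3
image of x^3: 3x^2 - 9x + 7
image of x^4: 4x^3 - 18x^2 + 28x - 15
image of x^5: 5x^4 - 30x^3 + 70x^2 - 75x + 31
image of x^6: 6x^5 - 45x^4 + 140x^3 - 225x^2 + 186x - 63
each image's coordinates form column j of the matrix


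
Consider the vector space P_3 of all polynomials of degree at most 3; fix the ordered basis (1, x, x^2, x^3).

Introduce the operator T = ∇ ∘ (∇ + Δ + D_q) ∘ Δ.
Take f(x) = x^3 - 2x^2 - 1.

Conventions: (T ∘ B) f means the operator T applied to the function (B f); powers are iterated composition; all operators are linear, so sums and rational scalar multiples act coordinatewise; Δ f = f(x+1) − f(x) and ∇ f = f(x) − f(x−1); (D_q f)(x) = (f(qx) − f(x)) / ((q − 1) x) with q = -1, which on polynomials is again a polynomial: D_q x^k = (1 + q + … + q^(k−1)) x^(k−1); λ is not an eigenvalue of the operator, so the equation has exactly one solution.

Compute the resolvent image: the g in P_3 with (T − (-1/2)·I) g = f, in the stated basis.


write g with unknown coordinates in the stated basis and equate coefficients in (T − (-1/2)·I) g = f
solving from the highest basis element down gives g = 2x^3 - 4x^2 - 50
check: T g = 24
so T g − (-1/2)·g = x^3 - 2x^2 - 1 = f ✓

the result is g(x) = 2x^3 - 4x^2 - 50


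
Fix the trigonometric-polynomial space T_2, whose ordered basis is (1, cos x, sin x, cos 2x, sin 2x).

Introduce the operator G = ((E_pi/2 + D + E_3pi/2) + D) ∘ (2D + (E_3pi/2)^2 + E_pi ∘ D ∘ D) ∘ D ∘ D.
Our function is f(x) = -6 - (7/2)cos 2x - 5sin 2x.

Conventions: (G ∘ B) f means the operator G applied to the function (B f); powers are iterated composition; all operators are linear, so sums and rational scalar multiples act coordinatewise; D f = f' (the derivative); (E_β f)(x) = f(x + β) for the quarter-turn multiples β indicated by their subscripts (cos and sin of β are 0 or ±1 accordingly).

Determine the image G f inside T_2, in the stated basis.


D f = -10cos 2x + 7sin 2x
D D f = 14cos 2x + 20sin 2x
D (D ∘ D) f = 40cos 2x - 28sin 2x
(2D) (D ∘ D) f = 80cos 2x - 56sin 2x
E_3pi/2 (D ∘ D) f = -14cos 2x - 20sin 2x
E_3pi/2 E_3pi/2 (D ∘ D) f = 14cos 2x + 20sin 2x
D (D ∘ D) f = 40cos 2x - 28sin 2x
D D (D ∘ D) f = -56cos 2x - 80sin 2x
E_pi D D (D ∘ D) f = -56cos 2x - 80sin 2x
(2D + (E_3pi/2)^2 + E_pi ∘ D ∘ D) (D ∘ D) f = 38cos 2x - 116sin 2x
E_pi/2 (2D + (E_3pi/2)^2 + E_pi ∘ D ∘ D) (D ∘ D) f = -38cos 2x + 116sin 2x
D (2D + (E_3pi/2)^2 + E_pi ∘ D ∘ D) (D ∘ D) f = -232cos 2x - 76sin 2x
E_3pi/2 (2D + (E_3pi/2)^2 + E_pi ∘ D ∘ D) (D ∘ D) f = -38cos 2x + 116sin 2x
(E_pi/2 + D + E_3pi/2) (2D + (E_3pi/2)^2 + E_pi ∘ D ∘ D) (D ∘ D) f = -308cos 2x + 156sin 2x
D (2D + (E_3pi/2)^2 + E_pi ∘ D ∘ D) (D ∘ D) f = -232cos 2x - 76sin 2x
((E_pi/2 + D + E_3pi/2) + D) (2D + (E_3pi/2)^2 + E_pi ∘ D ∘ D) (D ∘ D) f = -540cos 2x + 80sin 2x

the result is g(x) = -540cos 2x + 80sin 2x


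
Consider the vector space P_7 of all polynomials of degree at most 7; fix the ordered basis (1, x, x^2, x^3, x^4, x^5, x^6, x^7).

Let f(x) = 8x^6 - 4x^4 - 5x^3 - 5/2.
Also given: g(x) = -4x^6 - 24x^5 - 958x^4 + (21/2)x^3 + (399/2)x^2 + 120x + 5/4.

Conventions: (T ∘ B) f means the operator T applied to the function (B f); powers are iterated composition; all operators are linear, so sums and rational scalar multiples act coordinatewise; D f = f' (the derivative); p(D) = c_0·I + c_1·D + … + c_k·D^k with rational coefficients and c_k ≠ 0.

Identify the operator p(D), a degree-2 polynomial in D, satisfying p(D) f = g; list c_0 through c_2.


D^0 f = 8x^6 - 4x^4 - 5x^3 - 5/2
D^1 f = 48x^5 - 16x^3 - 15x^2
D^2 f = 240x^4 - 48x^2 - 30x
matching coefficients of g against c_0 f + c_1 Df + … from the top degree down determines the c_i
solution: c_0 = -1/2, c_1 = -1/2, c_2 = -4

c_0 = -1/2, c_1 = -1/2, c_2 = -4


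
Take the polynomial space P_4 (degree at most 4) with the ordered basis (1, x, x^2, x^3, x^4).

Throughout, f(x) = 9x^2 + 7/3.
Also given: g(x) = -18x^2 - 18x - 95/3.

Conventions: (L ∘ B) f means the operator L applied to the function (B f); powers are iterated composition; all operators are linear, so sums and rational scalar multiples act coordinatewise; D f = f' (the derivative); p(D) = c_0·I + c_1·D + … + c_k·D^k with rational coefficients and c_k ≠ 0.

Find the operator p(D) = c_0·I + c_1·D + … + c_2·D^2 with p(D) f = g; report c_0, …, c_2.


D^0 f = 9x^2 + 7/3
D^1 f = 18x
D^2 f = 18
matching coefficients of g against c_0 f + c_1 Df + … from the top degree down determines the c_i
solution: c_0 = -2, c_1 = -1, c_2 = -3/2

p(D) = -2·I − D − (3/2)·D^2, i.e. c_0 = -2, c_1 = -1, c_2 = -3/2


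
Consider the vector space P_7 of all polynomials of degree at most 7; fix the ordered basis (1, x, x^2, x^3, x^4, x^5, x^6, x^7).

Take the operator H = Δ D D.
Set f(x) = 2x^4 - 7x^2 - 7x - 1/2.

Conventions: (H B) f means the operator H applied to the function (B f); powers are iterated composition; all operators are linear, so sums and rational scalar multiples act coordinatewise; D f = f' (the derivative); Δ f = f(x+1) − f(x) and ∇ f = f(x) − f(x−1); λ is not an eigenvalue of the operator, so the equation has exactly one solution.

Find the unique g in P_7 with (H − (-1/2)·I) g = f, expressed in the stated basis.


write g with unknown coordinates in the stated basis and equate coefficients in (H − (-1/2)·I) g = f
solving from the highest basis element down gives g = 4x^4 - 14x^2 - 206x - 97
check: H g = 96x + 48
so H g − (-1/2)·g = 2x^4 - 7x^2 - 7x - 1/2 = f ✓

the result is g(x) = 4x^4 - 14x^2 - 206x - 97


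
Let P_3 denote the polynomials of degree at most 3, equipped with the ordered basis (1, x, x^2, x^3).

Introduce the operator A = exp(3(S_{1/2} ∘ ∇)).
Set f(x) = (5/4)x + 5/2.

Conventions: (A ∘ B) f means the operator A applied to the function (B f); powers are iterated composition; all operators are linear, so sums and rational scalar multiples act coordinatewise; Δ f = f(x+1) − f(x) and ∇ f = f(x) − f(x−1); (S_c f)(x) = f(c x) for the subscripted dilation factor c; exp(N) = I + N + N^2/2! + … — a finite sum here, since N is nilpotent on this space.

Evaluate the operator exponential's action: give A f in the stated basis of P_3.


order-1 term: 15/4
the series for exp(3(S_{1/2} ∘ ∇)) f terminates at order 1
exp(3(S_{1/2} ∘ ∇)) f = (5/4)x + 25/4

the result is g(x) = (5/4)x + 25/4


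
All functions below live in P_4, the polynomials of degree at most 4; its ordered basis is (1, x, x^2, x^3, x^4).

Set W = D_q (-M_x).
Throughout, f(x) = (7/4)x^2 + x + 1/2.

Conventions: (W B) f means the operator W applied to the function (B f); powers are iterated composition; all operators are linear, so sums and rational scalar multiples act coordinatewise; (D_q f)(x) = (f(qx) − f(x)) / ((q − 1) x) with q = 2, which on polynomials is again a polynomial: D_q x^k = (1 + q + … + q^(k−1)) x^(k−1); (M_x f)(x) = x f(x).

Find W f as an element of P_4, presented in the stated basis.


M_x f = (7/4)x^3 + x^2 + (1/2)x
(-M_x) f = -(7/4)x^3 - x^2 - (1/2)x
D_q (-M_x) f = -(49/4)x^2 - 3x - 1/2

g(x) = -(49/4)x^2 - 3x - 1/2


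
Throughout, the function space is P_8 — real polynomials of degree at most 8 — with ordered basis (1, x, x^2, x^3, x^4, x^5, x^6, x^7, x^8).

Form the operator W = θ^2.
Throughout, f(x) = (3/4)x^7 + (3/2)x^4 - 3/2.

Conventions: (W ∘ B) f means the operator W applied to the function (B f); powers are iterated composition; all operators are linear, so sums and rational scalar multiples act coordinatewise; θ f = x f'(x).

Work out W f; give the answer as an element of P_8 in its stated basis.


θ f = (21/4)x^7 + 6x^4
θ θ f = (147/4)x^7 + 24x^4

the result is g(x) = (147/4)x^7 + 24x^4


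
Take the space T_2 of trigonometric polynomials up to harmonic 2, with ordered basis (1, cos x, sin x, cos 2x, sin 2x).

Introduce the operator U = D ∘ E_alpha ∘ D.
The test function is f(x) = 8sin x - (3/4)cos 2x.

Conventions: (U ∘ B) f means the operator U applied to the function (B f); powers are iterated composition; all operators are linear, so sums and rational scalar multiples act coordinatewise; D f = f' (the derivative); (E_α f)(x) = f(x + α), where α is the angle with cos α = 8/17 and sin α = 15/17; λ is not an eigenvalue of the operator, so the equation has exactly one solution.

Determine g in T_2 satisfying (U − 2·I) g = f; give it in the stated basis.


g(x) = (40/39)cos x - (112/39)sin x - (11/712)cos 2x + (20/89)sin 2x

write g with unknown coordinates in the stated basis and equate coefficients in (U − 2·I) g = f
solving from the highest basis element down gives g = (40/39)cos x - (112/39)sin x - (11/712)cos 2x + (20/89)sin 2x
check: U g = (80/39)cos x + (88/39)sin x - (139/178)cos 2x + (40/89)sin 2x
so U g − 2·g = 8sin x - (3/4)cos 2x = f ✓


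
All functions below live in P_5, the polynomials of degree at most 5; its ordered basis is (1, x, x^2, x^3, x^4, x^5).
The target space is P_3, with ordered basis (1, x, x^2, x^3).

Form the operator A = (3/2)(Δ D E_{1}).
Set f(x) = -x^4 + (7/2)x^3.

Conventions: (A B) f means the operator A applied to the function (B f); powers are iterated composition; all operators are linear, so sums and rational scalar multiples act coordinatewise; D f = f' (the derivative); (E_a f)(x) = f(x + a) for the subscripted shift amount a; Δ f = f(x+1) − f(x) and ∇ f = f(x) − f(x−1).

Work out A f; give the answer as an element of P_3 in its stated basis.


E_{1} f = -x^4 - (1/2)x^3 + (9/2)x^2 + (13/2)x + 5/2
D E_{1} f = -4x^3 - (3/2)x^2 + 9x + 13/2
Δ D E_{1} f = -12x^2 - 15x + 7/2
((3/2)(Δ D E_{1})) f = -18x^2 - (45/2)x + 21/4

g(x) = -18x^2 - (45/2)x + 21/4


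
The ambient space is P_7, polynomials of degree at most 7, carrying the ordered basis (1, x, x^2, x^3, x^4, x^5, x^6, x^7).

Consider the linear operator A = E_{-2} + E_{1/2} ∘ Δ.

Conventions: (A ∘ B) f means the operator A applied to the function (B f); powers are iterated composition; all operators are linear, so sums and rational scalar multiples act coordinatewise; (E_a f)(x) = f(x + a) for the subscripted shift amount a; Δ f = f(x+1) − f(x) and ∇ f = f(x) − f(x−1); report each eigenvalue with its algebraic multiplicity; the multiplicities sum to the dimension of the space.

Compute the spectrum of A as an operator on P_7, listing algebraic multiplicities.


λ = 1 (multiplicity 8)

image of 1: 1
image of x: x - 1
image of x^2: x^2 - 2x + 6
image of x^3: x^3 - 3x^2 + 18x - 19/4
image of x^4: x^4 - 4x^3 + 36x^2 - 19x + 21
image of x^5: x^5 - 5x^4 + 60x^3 - (95/2)x^2 + 105x - 391/16
image of x^6: x^6 - 6x^5 + 90x^4 - 95x^3 + 315x^2 - (1173/8)x + 603/8
image of x^7: x^7 - 7x^6 + 126x^5 - (665/4)x^4 + 735x^3 - (8211/16)x^2 + (4221/8)x - 7099/64
the matrix is upper triangular; its diagonal is (1, 1, 1, 1, 1, 1, 1, 1)
for a triangular matrix the eigenvalues are the diagonal entries, with algebraic multiplicity their repetition count


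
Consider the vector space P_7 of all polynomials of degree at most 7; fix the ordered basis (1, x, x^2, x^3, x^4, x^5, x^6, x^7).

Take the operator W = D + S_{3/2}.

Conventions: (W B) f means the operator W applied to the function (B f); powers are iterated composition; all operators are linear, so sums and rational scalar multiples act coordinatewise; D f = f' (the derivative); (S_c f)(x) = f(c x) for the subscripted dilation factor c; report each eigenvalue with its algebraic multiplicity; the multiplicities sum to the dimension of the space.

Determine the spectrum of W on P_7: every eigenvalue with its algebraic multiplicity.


λ = 1 (multiplicity 1), λ = 3/2 (multiplicity 1), λ = 9/4 (multiplicity 1), λ = 27/8 (multiplicity 1), λ = 81/16 (multiplicity 1), λ = 243/32 (multiplicity 1), λ = 729/64 (multiplicity 1), λ = 2187/128 (multiplicity 1)

image of 1: 1
image of x: (3/2)x + 1
image of x^2: (9/4)x^2 + 2x
image of x^3: (27/8)x^3 + 3x^2
image of x^4: (81/16)x^4 + 4x^3
image of x^5: (243/32)x^5 + 5x^4
image of x^6: (729/64)x^6 + 6x^5
image of x^7: (2187/128)x^7 + 7x^6
the matrix is upper triangular; its diagonal is (1, 3/2, 9/4, 27/8, 81/16, 243/32, 729/64, 2187/128)
for a triangular matrix the eigenvalues are the diagonal entries, with algebraic multiplicity their repetition count


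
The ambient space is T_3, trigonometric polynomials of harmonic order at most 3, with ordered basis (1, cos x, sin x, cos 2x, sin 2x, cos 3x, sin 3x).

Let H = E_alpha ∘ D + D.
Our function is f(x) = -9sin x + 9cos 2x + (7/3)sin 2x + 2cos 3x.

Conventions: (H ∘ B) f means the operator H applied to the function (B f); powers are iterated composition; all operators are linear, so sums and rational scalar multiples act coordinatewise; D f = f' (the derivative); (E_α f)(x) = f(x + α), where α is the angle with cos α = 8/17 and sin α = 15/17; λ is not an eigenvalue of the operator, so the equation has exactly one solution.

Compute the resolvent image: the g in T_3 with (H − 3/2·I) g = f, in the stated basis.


write g with unknown coordinates in the stated basis and equate coefficients in (H − 3/2·I) g = f
solving from the highest basis element down gives g = (900/533)cos x + (1458/533)sin x - (105826/37371)cos 2x + (690/12457)sin 2x - (15692/9399)cos 3x + (200/9399)sin 3x
check: H g = (1350/533)cos x - (2610/533)sin x + (59200/12457)cos 2x + (90304/37371)sin 2x - (1580/3133)cos 3x + (100/3133)sin 3x
so H g − 3/2·g = -9sin x + 9cos 2x + (7/3)sin 2x + 2cos 3x = f ✓

g(x) = (900/533)cos x + (1458/533)sin x - (105826/37371)cos 2x + (690/12457)sin 2x - (15692/9399)cos 3x + (200/9399)sin 3x


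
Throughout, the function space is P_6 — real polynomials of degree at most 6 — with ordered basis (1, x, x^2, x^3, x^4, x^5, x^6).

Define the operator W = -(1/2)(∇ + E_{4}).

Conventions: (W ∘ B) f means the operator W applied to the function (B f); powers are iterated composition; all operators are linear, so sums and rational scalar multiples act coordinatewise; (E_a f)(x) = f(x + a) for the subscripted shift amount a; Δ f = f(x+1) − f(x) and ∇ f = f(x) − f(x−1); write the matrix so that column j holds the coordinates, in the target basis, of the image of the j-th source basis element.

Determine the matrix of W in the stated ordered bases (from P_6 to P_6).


the matrix is [[-1/2, -5/2, -15/2, -65/2, -255/2, -1025/2, -4095/2]; [0, -1/2, -5, -45/2, -130, -1275/2, -3075]; [0, 0, -1/2, -15/2, -45, -325, -3825/2]; [0, 0, 0, -1/2, -10, -75, -650]; [0, 0, 0, 0, -1/2, -25/2, -225/2]; [0, 0, 0, 0, 0, -1/2, -15]; [0, 0, 0, 0, 0, 0, -1/2]] (rows listed top to bottom)

image of 1: -1/2
image of x: -(1/2)x - 5/2
image of x^2: -(1/2)x^2 - 5x - 15/2
image of x^3: -(1/2)x^3 - (15/2)x^2 - (45/2)x - 65/2
image of x^4: -(1/2)x^4 - 10x^3 - 45x^2 - 130x - 255/2
image of x^5: -(1/2)x^5 - (25/2)x^4 - 75x^3 - 325x^2 - (1275/2)x - 1025/2
image of x^6: -(1/2)x^6 - 15x^5 - (225/2)x^4 - 650x^3 - (3825/2)x^2 - 3075x - 4095/2
each image's coordinates form column j of the matrix
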